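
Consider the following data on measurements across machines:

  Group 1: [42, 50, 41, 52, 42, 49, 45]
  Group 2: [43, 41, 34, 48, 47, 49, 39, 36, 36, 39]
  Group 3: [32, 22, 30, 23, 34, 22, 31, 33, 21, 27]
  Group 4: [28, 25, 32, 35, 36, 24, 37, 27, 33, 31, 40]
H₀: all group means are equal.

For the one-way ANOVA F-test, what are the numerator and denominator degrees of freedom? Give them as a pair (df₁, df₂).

degrees of freedom = [3, 34]

k = 4 groups, N = 38 total
df = (k−1, N−k) = (4−1, 38−4) = (3, 34)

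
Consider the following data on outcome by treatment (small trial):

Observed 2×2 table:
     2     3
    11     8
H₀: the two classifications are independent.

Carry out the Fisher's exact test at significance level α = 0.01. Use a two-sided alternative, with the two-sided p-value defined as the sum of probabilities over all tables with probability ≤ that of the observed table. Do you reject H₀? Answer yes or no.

Margins: r₁=5, r₂=19, c₁=13, c₂=11, n=24
p_obs = C(5,2)·C(19,11)/C(24,13); sum pmf over tables with pmf ≤ p_obs
p-value (two-sided) = 0.62992
At α=0.01: p ≥ α → fail to reject H₀

reject H₀: no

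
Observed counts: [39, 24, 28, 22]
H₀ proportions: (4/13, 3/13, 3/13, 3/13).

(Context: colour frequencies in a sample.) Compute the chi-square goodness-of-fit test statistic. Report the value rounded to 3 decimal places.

n = 113; E_i = n·p_i = [34.77, 26.08, 26.08, 26.08]
χ² = (39−34.77)²/34.77 + (24−26.08)²/26.08 + (28−26.08)²/26.08 + (22−26.08)²/26.08 = 1.4594
df = 3

test statistic = 1.459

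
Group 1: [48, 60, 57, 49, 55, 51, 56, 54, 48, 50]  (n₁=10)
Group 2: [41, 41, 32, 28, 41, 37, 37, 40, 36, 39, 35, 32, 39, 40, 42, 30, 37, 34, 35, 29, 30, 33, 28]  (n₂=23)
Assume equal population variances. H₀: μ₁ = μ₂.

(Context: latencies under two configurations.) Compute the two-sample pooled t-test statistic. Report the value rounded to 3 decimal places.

x̄₁=52.800, s₁=4.185, n₁=10
x̄₂=35.478, s₂=4.541, n₂=23
s_p² = [9·4.185² + 22·4.541²]/31 = 19.7206
SE = √(s_p²·(1/10+1/23)) = 1.6821
t = (52.800−35.478)/1.6821 = 10.2977
df = 31

test statistic = 10.298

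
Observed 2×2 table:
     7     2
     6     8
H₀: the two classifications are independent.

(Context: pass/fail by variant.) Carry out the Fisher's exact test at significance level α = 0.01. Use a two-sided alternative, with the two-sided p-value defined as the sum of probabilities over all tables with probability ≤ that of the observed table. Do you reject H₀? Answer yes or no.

reject H₀: no

Margins: r₁=9, r₂=14, c₁=13, c₂=10, n=23
p_obs = C(9,7)·C(14,6)/C(23,13); sum pmf over tables with pmf ≤ p_obs
p-value (two-sided) = 0.19680
At α=0.01: p ≥ α → fail to reject H₀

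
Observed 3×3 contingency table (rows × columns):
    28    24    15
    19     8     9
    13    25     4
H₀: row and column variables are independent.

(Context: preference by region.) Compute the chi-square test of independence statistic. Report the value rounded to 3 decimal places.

Row totals [67, 36, 42], col totals [60, 57, 28], n=145
χ² = (28−27.72)²/27.72 + (24−26.34)²/26.34 + (15−12.94)²/12.94 + (19−14.90)²/14.90 + (8−14.15)²/14.15 + (9−6.95)²/6.95 + (13−17.38)²/17.38 + (25−16.51)²/16.51 + (4−8.11)²/8.11 = 12.4990
df = 4

test statistic = 12.499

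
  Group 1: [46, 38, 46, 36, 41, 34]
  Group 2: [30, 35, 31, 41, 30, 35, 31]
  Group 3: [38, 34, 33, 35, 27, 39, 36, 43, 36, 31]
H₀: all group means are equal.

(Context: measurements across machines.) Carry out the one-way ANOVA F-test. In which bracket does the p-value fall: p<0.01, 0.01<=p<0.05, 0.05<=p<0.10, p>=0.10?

Group means [40.17, 33.29, 35.20], grand mean 35.913
SSB = Σnᵢ(x̄ᵢ−x̄)² = 161.964; SSW = ΣΣ(x−x̄ᵢ)² = 401.862
MSB = 161.964/2 = 80.9821; MSW = 401.862/20 = 20.0931
F = MSB/MSW = 4.0303
df = (2, 20)
p-value (upper-tail) = 0.03383
→ bracket: 0.01<=p<0.05

p-value bracket: 0.01<=p<0.05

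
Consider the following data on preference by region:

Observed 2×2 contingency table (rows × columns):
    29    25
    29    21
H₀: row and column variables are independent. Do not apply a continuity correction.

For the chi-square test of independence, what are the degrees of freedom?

df = (r−1)(c−1) = (2−1)·(2−1) = 1

degrees of freedom = 1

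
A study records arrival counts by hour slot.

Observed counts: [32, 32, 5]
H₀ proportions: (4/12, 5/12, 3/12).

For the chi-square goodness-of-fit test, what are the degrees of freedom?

degrees of freedom = 2

df = k − 1 = 3 − 1 = 2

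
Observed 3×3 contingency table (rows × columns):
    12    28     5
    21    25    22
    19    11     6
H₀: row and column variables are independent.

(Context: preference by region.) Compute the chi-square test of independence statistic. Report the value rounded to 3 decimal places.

Row totals [45, 68, 36], col totals [52, 64, 33], n=149
χ² = (12−15.70)²/15.70 + (28−19.33)²/19.33 + (5−9.97)²/9.97 + (21−23.73)²/23.73 + (25−29.21)²/29.21 + (22−15.06)²/15.06 + (19−12.56)²/12.56 + (11−15.46)²/15.46 + (6−7.97)²/7.97 = 16.4308
df = 4

test statistic = 16.431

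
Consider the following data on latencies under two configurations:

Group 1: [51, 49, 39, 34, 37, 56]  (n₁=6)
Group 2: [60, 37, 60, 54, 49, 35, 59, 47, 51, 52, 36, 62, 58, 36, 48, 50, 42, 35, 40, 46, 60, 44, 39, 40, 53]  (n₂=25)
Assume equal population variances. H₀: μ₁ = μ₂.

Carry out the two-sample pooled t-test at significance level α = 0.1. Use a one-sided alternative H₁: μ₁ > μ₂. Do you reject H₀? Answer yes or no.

x̄₁=44.333, s₁=8.847, n₁=6
x̄₂=47.720, s₂=9.016, n₂=25
s_p² = [5·8.847² + 24·9.016²]/29 = 80.7715
SE = √(s_p²·(1/6+1/25)) = 4.0857
t = (44.333−47.720)/4.0857 = -0.8289
df = 29
p-value (one-sided, H₁ greater) = 0.79304
At α=0.1: p ≥ α → fail to reject H₀

reject H₀: no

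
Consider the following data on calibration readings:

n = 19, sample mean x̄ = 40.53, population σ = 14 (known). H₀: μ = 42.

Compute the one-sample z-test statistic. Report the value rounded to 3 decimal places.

SE = σ/√n = 14/√19 = 3.2118
z = (x̄−μ₀)/SE = (40.53−42)/3.2118 = -0.4577

test statistic = -0.458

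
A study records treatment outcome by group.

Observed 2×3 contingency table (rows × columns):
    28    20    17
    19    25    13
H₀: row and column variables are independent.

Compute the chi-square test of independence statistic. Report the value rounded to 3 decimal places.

Row totals [65, 57], col totals [47, 45, 30], n=122
χ² = (28−25.04)²/25.04 + (20−23.98)²/23.98 + (17−15.98)²/15.98 + (19−21.96)²/21.96 + (25−21.02)²/21.02 + (13−14.02)²/14.02 = 2.2976
df = 2

test statistic = 2.298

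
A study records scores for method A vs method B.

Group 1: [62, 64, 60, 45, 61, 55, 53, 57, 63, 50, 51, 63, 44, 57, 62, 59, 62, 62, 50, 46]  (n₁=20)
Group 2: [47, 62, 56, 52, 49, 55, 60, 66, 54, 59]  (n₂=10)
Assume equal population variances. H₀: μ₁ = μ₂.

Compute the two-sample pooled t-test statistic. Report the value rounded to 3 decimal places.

x̄₁=56.300, s₁=6.602, n₁=20
x̄₂=56.000, s₂=5.888, n₂=10
s_p² = [19·6.602² + 9·5.888²]/28 = 40.7214
SE = √(s_p²·(1/20+1/10)) = 2.4715
t = (56.300−56.000)/2.4715 = 0.1214
df = 28

test statistic = 0.121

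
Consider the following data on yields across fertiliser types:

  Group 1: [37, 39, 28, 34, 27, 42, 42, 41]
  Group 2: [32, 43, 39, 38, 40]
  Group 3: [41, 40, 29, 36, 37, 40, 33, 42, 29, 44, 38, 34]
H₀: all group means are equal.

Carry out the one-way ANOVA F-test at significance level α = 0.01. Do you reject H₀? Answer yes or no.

reject H₀: no

Group means [36.25, 38.40, 36.92], grand mean 37.000
SSB = Σnᵢ(x̄ᵢ−x̄)² = 14.383; SSW = ΣΣ(x−x̄ᵢ)² = 583.617
MSB = 14.383/2 = 7.1917; MSW = 583.617/22 = 26.5280
F = MSB/MSW = 0.2711
df = (2, 22)
p-value (upper-tail) = 0.76505
At α=0.01: p ≥ α → fail to reject H₀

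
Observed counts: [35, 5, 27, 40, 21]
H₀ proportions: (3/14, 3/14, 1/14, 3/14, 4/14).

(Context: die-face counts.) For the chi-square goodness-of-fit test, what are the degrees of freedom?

degrees of freedom = 4

df = k − 1 = 5 − 1 = 4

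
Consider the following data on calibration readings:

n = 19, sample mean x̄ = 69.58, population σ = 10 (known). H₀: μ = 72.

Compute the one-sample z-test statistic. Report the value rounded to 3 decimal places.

SE = σ/√n = 10/√19 = 2.2942
z = (x̄−μ₀)/SE = (69.58−72)/2.2942 = -1.0549

test statistic = -1.055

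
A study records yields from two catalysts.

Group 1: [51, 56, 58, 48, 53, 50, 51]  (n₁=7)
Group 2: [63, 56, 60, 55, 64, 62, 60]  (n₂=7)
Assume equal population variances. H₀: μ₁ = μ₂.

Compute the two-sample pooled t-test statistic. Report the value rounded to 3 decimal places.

x̄₁=52.429, s₁=3.505, n₁=7
x̄₂=60.000, s₂=3.416, n₂=7
s_p² = [6·3.505² + 6·3.416²]/12 = 11.9762
SE = √(s_p²·(1/7+1/7)) = 1.8498
t = (52.429−60.000)/1.8498 = -4.0931
df = 12

test statistic = -4.093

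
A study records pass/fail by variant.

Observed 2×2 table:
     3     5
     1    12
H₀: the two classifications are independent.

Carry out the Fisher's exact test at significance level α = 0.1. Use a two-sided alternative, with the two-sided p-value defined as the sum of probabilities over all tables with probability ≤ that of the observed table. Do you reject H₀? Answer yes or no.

Margins: r₁=8, r₂=13, c₁=4, c₂=17, n=21
p_obs = C(8,3)·C(13,1)/C(21,4); sum pmf over tables with pmf ≤ p_obs
p-value (two-sided) = 0.25280
At α=0.1: p ≥ α → fail to reject H₀

reject H₀: no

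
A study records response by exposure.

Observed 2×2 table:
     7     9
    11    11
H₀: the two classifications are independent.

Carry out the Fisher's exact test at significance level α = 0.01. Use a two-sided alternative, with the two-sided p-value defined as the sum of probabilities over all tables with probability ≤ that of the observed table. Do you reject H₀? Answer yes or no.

Margins: r₁=16, r₂=22, c₁=18, c₂=20, n=38
p_obs = C(16,7)·C(22,11)/C(38,18); sum pmf over tables with pmf ≤ p_obs
p-value (two-sided) = 0.75215
At α=0.01: p ≥ α → fail to reject H₀

reject H₀: no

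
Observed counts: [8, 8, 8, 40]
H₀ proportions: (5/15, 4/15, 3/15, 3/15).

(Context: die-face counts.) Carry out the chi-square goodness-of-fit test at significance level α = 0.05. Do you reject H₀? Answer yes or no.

reject H₀: yes

n = 64; E_i = n·p_i = [21.33, 17.07, 12.80, 12.80]
χ² = (8−21.33)²/21.33 + (8−17.07)²/17.07 + (8−12.80)²/12.80 + (40−12.80)²/12.80 = 72.7500
df = 3
p-value (upper-tail) = 0.00000
At α=0.05: p < α → reject H₀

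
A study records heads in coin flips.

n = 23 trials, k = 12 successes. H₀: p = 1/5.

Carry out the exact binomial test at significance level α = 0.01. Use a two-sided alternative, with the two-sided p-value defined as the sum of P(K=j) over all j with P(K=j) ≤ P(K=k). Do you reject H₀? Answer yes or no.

reject H₀: yes

Exact binomial: n=23, k=12, p₀=1/5=0.2000
P(X=j) = C(n,j)·p₀^j·(1−p₀)^(n−j); p = Σ P(X=j) over j with P(X=j) ≤ P(X=12)
p-value (two-sided) = 0.00060
At α=0.01: p < α → reject H₀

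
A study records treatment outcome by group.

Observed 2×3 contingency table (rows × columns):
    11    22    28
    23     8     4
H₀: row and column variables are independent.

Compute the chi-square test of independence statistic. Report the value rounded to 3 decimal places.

Row totals [61, 35], col totals [34, 30, 32], n=96
χ² = (11−21.60)²/21.60 + (22−19.06)²/19.06 + (28−20.33)²/20.33 + (23−12.40)²/12.40 + (8−10.94)²/10.94 + (4−11.67)²/11.67 = 23.4468
df = 2

test statistic = 23.447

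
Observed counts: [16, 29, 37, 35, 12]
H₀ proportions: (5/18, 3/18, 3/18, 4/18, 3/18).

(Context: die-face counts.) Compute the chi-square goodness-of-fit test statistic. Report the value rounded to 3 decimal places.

test statistic = 30.365

n = 129; E_i = n·p_i = [35.83, 21.50, 21.50, 28.67, 21.50]
χ² = (16−35.83)²/35.83 + (29−21.50)²/21.50 + (37−21.50)²/21.50 + (35−28.67)²/28.67 + (12−21.50)²/21.50 = 30.3651
df = 4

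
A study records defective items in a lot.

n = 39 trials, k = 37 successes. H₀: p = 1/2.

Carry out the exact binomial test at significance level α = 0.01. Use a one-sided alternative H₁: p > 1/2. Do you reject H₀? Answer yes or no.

Exact binomial: n=39, k=37, p₀=1/2=0.5000
P(X≥37) from Σ C(n,i)·p₀^i·(1−p₀)^(n−i)
p-value (one-sided, H₁ greater) = 0.00000
At α=0.01: p < α → reject H₀

reject H₀: yes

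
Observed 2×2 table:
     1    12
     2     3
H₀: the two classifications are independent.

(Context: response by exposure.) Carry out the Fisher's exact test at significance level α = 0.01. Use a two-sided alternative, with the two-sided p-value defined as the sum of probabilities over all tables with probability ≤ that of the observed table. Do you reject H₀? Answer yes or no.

Margins: r₁=13, r₂=5, c₁=3, c₂=15, n=18
p_obs = C(13,1)·C(5,2)/C(18,3); sum pmf over tables with pmf ≤ p_obs
p-value (two-sided) = 0.17157
At α=0.01: p ≥ α → fail to reject H₀

reject H₀: no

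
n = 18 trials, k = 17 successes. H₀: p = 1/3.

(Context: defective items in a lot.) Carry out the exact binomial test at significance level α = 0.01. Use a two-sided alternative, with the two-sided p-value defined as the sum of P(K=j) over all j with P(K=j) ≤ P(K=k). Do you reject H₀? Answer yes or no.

Exact binomial: n=18, k=17, p₀=1/3=0.3333
P(X=j) = C(n,j)·p₀^j·(1−p₀)^(n−j); p = Σ P(X=j) over j with P(X=j) ≤ P(X=17)
p-value (two-sided) = 0.00000
At α=0.01: p < α → reject H₀

reject H₀: yes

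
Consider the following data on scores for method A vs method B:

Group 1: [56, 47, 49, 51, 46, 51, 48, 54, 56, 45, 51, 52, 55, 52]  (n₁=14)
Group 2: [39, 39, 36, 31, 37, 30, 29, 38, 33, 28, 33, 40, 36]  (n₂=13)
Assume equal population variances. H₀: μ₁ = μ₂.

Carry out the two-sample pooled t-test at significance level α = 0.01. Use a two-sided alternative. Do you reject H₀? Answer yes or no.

x̄₁=50.929, s₁=3.583, n₁=14
x̄₂=34.538, s₂=4.115, n₂=13
s_p² = [13·3.583² + 12·4.115²]/25 = 14.8064
SE = √(s_p²·(1/14+1/13)) = 1.4821
t = (50.929−34.538)/1.4821 = 11.0589
df = 25
p-value (two-sided) = 0.00000
At α=0.01: p < α → reject H₀

reject H₀: yes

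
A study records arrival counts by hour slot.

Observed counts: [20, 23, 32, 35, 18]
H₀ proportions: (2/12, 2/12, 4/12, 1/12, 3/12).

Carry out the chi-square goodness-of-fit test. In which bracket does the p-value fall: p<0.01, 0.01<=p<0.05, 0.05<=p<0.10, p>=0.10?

n = 128; E_i = n·p_i = [21.33, 21.33, 42.67, 10.67, 32.00]
χ² = (20−21.33)²/21.33 + (23−21.33)²/21.33 + (32−42.67)²/42.67 + (35−10.67)²/10.67 + (18−32.00)²/32.00 = 64.5156
df = 4
p-value (upper-tail) = 0.00000
→ bracket: p<0.01

p-value bracket: p<0.01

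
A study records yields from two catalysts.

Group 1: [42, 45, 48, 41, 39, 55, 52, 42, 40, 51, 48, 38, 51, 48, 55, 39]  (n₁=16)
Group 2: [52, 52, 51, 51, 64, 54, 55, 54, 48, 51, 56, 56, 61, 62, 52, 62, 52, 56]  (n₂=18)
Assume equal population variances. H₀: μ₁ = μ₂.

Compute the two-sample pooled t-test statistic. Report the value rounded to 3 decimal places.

x̄₁=45.875, s₁=5.864, n₁=16
x̄₂=54.944, s₂=4.556, n₂=18
s_p² = [15·5.864² + 17·4.556²]/32 = 27.1467
SE = √(s_p²·(1/16+1/18)) = 1.7902
t = (45.875−54.944)/1.7902 = -5.0662
df = 32

test statistic = -5.066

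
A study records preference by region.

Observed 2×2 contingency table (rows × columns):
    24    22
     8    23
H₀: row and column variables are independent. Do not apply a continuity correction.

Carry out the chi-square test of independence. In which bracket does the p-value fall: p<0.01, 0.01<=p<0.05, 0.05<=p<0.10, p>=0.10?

p-value bracket: 0.01<=p<0.05

Row totals [46, 31], col totals [32, 45], n=77
χ² = (24−19.12)²/19.12 + (22−26.88)²/26.88 + (8−12.88)²/12.88 + (23−18.12)²/18.12 = 5.3013
df = 1
p-value (upper-tail) = 0.02131
→ bracket: 0.01<=p<0.05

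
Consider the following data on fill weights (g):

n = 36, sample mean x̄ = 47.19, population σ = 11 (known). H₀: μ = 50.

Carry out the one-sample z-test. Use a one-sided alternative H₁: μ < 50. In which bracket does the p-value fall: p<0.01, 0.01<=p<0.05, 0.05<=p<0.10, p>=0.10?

SE = σ/√n = 11/√36 = 1.8333
z = (x̄−μ₀)/SE = (47.19−50)/1.8333 = -1.5327
p-value (one-sided, H₁ less) = 0.06267
→ bracket: 0.05<=p<0.10

p-value bracket: 0.05<=p<0.10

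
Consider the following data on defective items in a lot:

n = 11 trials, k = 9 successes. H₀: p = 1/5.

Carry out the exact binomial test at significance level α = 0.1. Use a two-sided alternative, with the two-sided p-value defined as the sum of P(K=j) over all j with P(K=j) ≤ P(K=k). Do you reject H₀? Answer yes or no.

Exact binomial: n=11, k=9, p₀=1/5=0.2000
P(X=j) = C(n,j)·p₀^j·(1−p₀)^(n−j); p = Σ P(X=j) over j with P(X=j) ≤ P(X=9)
p-value (two-sided) = 0.00002
At α=0.1: p < α → reject H₀

reject H₀: yes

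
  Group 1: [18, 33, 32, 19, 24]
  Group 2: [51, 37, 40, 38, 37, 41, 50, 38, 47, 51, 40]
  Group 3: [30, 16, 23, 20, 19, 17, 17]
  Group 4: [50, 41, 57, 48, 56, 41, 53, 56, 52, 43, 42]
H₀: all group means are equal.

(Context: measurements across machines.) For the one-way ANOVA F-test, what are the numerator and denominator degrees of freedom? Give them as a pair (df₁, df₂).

k = 4 groups, N = 34 total
df = (k−1, N−k) = (4−1, 34−4) = (3, 30)

degrees of freedom = [3, 30]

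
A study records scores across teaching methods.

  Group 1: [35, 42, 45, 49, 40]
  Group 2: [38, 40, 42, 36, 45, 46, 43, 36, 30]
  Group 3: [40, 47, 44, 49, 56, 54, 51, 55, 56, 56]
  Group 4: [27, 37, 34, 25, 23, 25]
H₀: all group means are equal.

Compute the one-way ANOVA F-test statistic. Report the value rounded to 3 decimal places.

Group means [42.20, 39.56, 50.80, 28.50], grand mean 41.533
SSB = Σnᵢ(x̄ᵢ−x̄)² = 1915.344; SSW = ΣΣ(x−x̄ᵢ)² = 768.122
MSB = 1915.344/3 = 638.4481; MSW = 768.122/26 = 29.5432
F = MSB/MSW = 21.6107
df = (3, 26)

test statistic = 21.611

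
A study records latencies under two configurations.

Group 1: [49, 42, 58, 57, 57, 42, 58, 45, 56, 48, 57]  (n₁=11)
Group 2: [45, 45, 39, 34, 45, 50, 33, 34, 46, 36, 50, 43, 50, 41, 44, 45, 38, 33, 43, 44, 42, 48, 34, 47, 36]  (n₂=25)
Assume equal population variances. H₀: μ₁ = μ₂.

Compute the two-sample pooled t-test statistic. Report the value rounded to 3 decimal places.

x̄₁=51.727, s₁=6.604, n₁=11
x̄₂=41.800, s₂=5.649, n₂=25
s_p² = [10·6.604² + 24·5.649²]/34 = 35.3583
SE = √(s_p²·(1/11+1/25)) = 2.1514
t = (51.727−41.800)/2.1514 = 4.6142
df = 34

test statistic = 4.614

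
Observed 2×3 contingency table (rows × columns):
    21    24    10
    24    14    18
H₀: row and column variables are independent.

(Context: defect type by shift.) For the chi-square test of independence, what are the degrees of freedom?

df = (r−1)(c−1) = (2−1)·(3−1) = 2

degrees of freedom = 2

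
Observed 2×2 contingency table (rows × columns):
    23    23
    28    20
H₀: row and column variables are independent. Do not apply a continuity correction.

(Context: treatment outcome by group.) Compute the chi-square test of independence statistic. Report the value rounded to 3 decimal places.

test statistic = 0.657

Row totals [46, 48], col totals [51, 43], n=94
χ² = (23−24.96)²/24.96 + (23−21.04)²/21.04 + (28−26.04)²/26.04 + (20−21.96)²/21.96 = 0.6572
df = 1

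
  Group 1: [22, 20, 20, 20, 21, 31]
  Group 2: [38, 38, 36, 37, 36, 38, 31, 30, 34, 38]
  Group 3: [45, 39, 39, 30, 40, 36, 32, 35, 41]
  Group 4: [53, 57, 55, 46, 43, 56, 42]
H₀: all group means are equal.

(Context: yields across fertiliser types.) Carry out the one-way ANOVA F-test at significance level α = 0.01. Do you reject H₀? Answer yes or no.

Group means [22.33, 35.60, 37.44, 50.29], grand mean 36.844
SSB = Σnᵢ(x̄ᵢ−x̄)² = 2546.835; SSW = ΣΣ(x−x̄ᵢ)² = 595.384
MSB = 2546.835/3 = 848.9449; MSW = 595.384/28 = 21.2637
F = MSB/MSW = 39.9246
df = (3, 28)
p-value (upper-tail) = 0.00000
At α=0.01: p < α → reject H₀

reject H₀: yes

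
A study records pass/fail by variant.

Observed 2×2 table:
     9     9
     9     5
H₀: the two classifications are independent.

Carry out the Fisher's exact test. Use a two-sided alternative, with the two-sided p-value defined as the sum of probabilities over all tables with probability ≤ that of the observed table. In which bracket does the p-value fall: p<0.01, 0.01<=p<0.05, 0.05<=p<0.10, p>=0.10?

Margins: r₁=18, r₂=14, c₁=18, c₂=14, n=32
p_obs = C(18,9)·C(14,9)/C(32,18); sum pmf over tables with pmf ≤ p_obs
p-value (two-sided) = 0.48959
→ bracket: p>=0.10

p-value bracket: p>=0.10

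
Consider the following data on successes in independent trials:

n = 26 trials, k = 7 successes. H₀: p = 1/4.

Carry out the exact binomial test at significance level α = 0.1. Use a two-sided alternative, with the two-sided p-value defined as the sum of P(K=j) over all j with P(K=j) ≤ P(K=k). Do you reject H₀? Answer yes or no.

Exact binomial: n=26, k=7, p₀=1/4=0.2500
P(X=j) = C(n,j)·p₀^j·(1−p₀)^(n−j); p = Σ P(X=j) over j with P(X=j) ≤ P(X=7)
p-value (two-sided) = 0.82175
At α=0.1: p ≥ α → fail to reject H₀

reject H₀: no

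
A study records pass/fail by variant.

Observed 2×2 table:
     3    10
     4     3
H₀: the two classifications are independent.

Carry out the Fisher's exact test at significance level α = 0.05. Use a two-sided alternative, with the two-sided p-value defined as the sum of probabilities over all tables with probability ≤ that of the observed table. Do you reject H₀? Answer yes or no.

reject H₀: no

Margins: r₁=13, r₂=7, c₁=7, c₂=13, n=20
p_obs = C(13,3)·C(7,4)/C(20,7); sum pmf over tables with pmf ≤ p_obs
p-value (two-sided) = 0.17358
At α=0.05: p ≥ α → fail to reject H₀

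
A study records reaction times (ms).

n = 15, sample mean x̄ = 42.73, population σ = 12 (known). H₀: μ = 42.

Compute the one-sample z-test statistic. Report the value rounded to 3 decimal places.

test statistic = 0.236

SE = σ/√n = 12/√15 = 3.0984
z = (x̄−μ₀)/SE = (42.73−42)/3.0984 = 0.2356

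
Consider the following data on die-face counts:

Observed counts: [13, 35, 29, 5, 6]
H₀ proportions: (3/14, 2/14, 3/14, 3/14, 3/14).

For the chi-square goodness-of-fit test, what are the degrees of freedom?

degrees of freedom = 4

df = k − 1 = 5 − 1 = 4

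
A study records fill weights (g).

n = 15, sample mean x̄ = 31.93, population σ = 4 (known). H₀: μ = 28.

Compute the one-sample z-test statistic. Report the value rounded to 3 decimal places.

test statistic = 3.805

SE = σ/√n = 4/√15 = 1.0328
z = (x̄−μ₀)/SE = (31.93−28)/1.0328 = 3.8052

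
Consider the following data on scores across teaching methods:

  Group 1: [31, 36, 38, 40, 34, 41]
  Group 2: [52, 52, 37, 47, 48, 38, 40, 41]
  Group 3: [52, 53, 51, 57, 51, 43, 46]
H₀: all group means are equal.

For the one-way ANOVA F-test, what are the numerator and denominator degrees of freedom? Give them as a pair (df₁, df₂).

degrees of freedom = [2, 18]

k = 3 groups, N = 21 total
df = (k−1, N−k) = (3−1, 21−3) = (2, 18)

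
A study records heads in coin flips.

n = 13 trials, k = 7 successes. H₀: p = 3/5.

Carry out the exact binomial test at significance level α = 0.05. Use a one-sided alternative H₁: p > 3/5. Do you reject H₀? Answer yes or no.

Exact binomial: n=13, k=7, p₀=3/5=0.6000
P(X≥7) from Σ C(n,i)·p₀^i·(1−p₀)^(n−i)
p-value (one-sided, H₁ greater) = 0.77116
At α=0.05: p ≥ α → fail to reject H₀

reject H₀: no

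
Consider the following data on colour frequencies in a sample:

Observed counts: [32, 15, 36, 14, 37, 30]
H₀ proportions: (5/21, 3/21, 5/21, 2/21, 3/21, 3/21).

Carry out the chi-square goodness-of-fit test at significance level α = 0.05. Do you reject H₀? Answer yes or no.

n = 164; E_i = n·p_i = [39.05, 23.43, 39.05, 15.62, 23.43, 23.43]
χ² = (32−39.05)²/39.05 + (15−23.43)²/23.43 + (36−39.05)²/39.05 + (14−15.62)²/15.62 + (37−23.43)²/23.43 + (30−23.43)²/23.43 = 14.4146
df = 5
p-value (upper-tail) = 0.01318
At α=0.05: p < α → reject H₀

reject H₀: yes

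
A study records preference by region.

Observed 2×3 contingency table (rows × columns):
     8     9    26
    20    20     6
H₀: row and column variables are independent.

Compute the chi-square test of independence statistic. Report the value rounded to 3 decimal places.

test statistic = 21.739

Row totals [43, 46], col totals [28, 29, 32], n=89
χ² = (8−13.53)²/13.53 + (9−14.01)²/14.01 + (26−15.46)²/15.46 + (20−14.47)²/14.47 + (20−14.99)²/14.99 + (6−16.54)²/16.54 = 21.7388
df = 2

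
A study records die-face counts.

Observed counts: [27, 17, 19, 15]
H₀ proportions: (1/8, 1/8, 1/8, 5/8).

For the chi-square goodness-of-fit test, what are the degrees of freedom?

degrees of freedom = 3

df = k − 1 = 4 − 1 = 3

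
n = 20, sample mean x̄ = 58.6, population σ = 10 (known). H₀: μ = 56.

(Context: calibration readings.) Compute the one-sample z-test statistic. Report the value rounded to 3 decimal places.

SE = σ/√n = 10/√20 = 2.2361
z = (x̄−μ₀)/SE = (58.6−56)/2.2361 = 1.1628

test statistic = 1.163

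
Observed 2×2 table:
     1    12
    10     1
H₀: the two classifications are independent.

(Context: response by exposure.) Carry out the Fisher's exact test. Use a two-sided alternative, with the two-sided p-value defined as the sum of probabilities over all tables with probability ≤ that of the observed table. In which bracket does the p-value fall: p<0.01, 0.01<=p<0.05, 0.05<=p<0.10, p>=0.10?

p-value bracket: p<0.01

Margins: r₁=13, r₂=11, c₁=11, c₂=13, n=24
p_obs = C(13,1)·C(11,10)/C(24,11); sum pmf over tables with pmf ≤ p_obs
p-value (two-sided) = 0.00009
→ bracket: p<0.01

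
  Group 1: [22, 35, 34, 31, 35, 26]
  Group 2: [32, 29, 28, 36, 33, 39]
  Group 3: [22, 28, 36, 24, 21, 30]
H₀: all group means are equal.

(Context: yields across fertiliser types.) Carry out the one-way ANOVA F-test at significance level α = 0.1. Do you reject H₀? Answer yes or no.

Group means [30.50, 32.83, 26.83], grand mean 30.056
SSB = Σnᵢ(x̄ᵢ−x̄)² = 109.778; SSW = ΣΣ(x−x̄ᵢ)² = 393.167
MSB = 109.778/2 = 54.8889; MSW = 393.167/15 = 26.2111
F = MSB/MSW = 2.0941
df = (2, 15)
p-value (upper-tail) = 0.15773
At α=0.1: p ≥ α → fail to reject H₀

reject H₀: no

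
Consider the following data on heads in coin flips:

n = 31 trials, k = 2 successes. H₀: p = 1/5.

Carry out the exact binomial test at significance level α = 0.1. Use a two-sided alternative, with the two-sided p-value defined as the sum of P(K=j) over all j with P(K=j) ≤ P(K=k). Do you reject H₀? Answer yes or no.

Exact binomial: n=31, k=2, p₀=1/5=0.2000
P(X=j) = C(n,j)·p₀^j·(1−p₀)^(n−j); p = Σ P(X=j) over j with P(X=j) ≤ P(X=2)
p-value (two-sided) = 0.07016
At α=0.1: p < α → reject H₀

reject H₀: yes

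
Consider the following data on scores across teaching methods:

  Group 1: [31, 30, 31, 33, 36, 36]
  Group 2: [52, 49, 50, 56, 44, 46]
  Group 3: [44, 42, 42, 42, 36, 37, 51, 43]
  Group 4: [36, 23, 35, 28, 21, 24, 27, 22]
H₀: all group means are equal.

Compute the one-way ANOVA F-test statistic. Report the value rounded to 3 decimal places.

Group means [32.83, 49.50, 42.12, 27.00], grand mean 37.393
SSB = Σnᵢ(x̄ᵢ−x̄)² = 2047.470; SSW = ΣΣ(x−x̄ᵢ)² = 505.208
MSB = 2047.470/3 = 682.4901; MSW = 505.208/24 = 21.0503
F = MSB/MSW = 32.4218
df = (3, 24)

test statistic = 32.422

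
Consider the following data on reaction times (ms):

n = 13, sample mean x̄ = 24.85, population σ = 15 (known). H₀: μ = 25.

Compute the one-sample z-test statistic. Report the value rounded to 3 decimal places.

test statistic = -0.036

SE = σ/√n = 15/√13 = 4.1603
z = (x̄−μ₀)/SE = (24.85−25)/4.1603 = -0.0361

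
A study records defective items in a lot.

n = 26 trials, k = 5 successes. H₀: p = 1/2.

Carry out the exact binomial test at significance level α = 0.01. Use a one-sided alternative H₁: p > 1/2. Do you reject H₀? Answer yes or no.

Exact binomial: n=26, k=5, p₀=1/2=0.5000
P(X≥5) from Σ C(n,i)·p₀^i·(1−p₀)^(n−i)
p-value (one-sided, H₁ greater) = 0.99973
At α=0.01: p ≥ α → fail to reject H₀

reject H₀: no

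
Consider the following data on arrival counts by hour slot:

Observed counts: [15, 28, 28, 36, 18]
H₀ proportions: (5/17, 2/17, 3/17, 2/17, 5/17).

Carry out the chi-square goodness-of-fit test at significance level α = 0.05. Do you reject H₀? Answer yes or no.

n = 125; E_i = n·p_i = [36.76, 14.71, 22.06, 14.71, 36.76]
χ² = (15−36.76)²/36.76 + (28−14.71)²/14.71 + (28−22.06)²/22.06 + (36−14.71)²/14.71 + (18−36.76)²/36.76 = 66.9141
df = 4
p-value (upper-tail) = 0.00000
At α=0.05: p < α → reject H₀

reject H₀: yes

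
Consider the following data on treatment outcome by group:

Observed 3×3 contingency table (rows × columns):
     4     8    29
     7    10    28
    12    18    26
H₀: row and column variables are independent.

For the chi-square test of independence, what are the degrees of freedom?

degrees of freedom = 4

df = (r−1)(c−1) = (3−1)·(3−1) = 4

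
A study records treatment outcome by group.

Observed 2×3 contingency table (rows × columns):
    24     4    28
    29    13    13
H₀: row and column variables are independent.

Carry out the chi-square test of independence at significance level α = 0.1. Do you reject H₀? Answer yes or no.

reject H₀: yes

Row totals [56, 55], col totals [53, 17, 41], n=111
χ² = (24−26.74)²/26.74 + (4−8.58)²/8.58 + (28−20.68)²/20.68 + (29−26.26)²/26.26 + (13−8.42)²/8.42 + (13−20.32)²/20.32 = 10.7161
df = 2
p-value (upper-tail) = 0.00471
At α=0.1: p < α → reject H₀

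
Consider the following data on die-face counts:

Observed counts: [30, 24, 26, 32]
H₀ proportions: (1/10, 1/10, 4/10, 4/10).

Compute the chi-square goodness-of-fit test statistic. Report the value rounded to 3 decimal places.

test statistic = 57.732

n = 112; E_i = n·p_i = [11.20, 11.20, 44.80, 44.80]
χ² = (30−11.20)²/11.20 + (24−11.20)²/11.20 + (26−44.80)²/44.80 + (32−44.80)²/44.80 = 57.7321
df = 3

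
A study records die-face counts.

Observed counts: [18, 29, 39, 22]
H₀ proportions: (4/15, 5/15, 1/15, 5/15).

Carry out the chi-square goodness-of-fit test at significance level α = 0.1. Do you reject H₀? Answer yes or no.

n = 108; E_i = n·p_i = [28.80, 36.00, 7.20, 36.00]
χ² = (18−28.80)²/28.80 + (29−36.00)²/36.00 + (39−7.20)²/7.20 + (22−36.00)²/36.00 = 151.3056
df = 3
p-value (upper-tail) = 0.00000
At α=0.1: p < α → reject H₀

reject H₀: yes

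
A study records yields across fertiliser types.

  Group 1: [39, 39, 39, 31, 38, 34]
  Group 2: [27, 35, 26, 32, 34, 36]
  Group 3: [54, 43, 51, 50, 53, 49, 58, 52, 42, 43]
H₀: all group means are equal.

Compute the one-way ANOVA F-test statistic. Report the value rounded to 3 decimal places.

Group means [36.67, 31.67, 49.50], grand mean 41.136
SSB = Σnᵢ(x̄ᵢ−x̄)² = 1357.424; SSW = ΣΣ(x−x̄ᵢ)² = 401.167
MSB = 1357.424/2 = 678.7121; MSW = 401.167/19 = 21.1140
F = MSB/MSW = 32.1451
df = (2, 19)

test statistic = 32.145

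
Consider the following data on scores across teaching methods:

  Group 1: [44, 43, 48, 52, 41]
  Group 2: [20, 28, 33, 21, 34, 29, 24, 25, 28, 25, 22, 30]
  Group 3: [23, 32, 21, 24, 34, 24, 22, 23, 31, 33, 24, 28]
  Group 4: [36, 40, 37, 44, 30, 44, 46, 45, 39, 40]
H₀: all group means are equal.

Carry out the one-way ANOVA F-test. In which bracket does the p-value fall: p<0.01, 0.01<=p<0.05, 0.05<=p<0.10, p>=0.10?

p-value bracket: p<0.01

Group means [45.60, 26.58, 26.58, 40.10], grand mean 32.487
SSB = Σnᵢ(x̄ᵢ−x̄)² = 2275.810; SSW = ΣΣ(x−x̄ᵢ)² = 765.933
MSB = 2275.810/3 = 758.6034; MSW = 765.933/35 = 21.8838
F = MSB/MSW = 34.6651
df = (3, 35)
p-value (upper-tail) = 0.00000
→ bracket: p<0.01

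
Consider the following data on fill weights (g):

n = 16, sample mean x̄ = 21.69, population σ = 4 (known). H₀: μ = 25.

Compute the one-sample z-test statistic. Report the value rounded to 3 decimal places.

test statistic = -3.310

SE = σ/√n = 4/√16 = 1.0000
z = (x̄−μ₀)/SE = (21.69−25)/1.0000 = -3.3100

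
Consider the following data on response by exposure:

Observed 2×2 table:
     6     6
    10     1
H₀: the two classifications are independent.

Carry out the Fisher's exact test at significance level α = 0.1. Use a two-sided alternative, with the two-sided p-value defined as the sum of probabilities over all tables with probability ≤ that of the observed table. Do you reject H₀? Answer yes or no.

Margins: r₁=12, r₂=11, c₁=16, c₂=7, n=23
p_obs = C(12,6)·C(11,10)/C(23,16); sum pmf over tables with pmf ≤ p_obs
p-value (two-sided) = 0.06865
At α=0.1: p < α → reject H₀

reject H₀: yes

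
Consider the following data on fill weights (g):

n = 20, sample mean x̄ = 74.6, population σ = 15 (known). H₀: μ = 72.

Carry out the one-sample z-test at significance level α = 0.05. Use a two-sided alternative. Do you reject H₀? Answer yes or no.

SE = σ/√n = 15/√20 = 3.3541
z = (x̄−μ₀)/SE = (74.6−72)/3.3541 = 0.7752
p-value (two-sided) = 0.43824
At α=0.05: p ≥ α → fail to reject H₀

reject H₀: no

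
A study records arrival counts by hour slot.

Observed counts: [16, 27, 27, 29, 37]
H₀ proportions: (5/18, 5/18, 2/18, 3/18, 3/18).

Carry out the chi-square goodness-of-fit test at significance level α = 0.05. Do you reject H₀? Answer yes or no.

reject H₀: yes

n = 136; E_i = n·p_i = [37.78, 37.78, 15.11, 22.67, 22.67]
χ² = (16−37.78)²/37.78 + (27−37.78)²/37.78 + (27−15.11)²/15.11 + (29−22.67)²/22.67 + (37−22.67)²/22.67 = 35.8162
df = 4
p-value (upper-tail) = 0.00000
At α=0.05: p < α → reject H₀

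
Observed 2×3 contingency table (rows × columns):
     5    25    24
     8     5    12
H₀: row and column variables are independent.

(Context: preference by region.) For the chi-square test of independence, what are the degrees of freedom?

degrees of freedom = 2

df = (r−1)(c−1) = (2−1)·(3−1) = 2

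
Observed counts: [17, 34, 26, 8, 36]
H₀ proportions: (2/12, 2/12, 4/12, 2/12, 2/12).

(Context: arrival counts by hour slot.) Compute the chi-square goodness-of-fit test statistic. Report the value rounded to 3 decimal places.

test statistic = 34.851

n = 121; E_i = n·p_i = [20.17, 20.17, 40.33, 20.17, 20.17]
χ² = (17−20.17)²/20.17 + (34−20.17)²/20.17 + (26−40.33)²/40.33 + (8−20.17)²/20.17 + (36−20.17)²/20.17 = 34.8512
df = 4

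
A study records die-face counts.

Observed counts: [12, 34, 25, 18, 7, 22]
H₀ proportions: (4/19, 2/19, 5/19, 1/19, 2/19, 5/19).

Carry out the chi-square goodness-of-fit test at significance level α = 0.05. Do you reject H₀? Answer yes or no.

n = 118; E_i = n·p_i = [24.84, 12.42, 31.05, 6.21, 12.42, 31.05]
χ² = (12−24.84)²/24.84 + (34−12.42)²/12.42 + (25−31.05)²/31.05 + (18−6.21)²/6.21 + (7−12.42)²/12.42 + (22−31.05)²/31.05 = 72.6924
df = 5
p-value (upper-tail) = 0.00000
At α=0.05: p < α → reject H₀

reject H₀: yes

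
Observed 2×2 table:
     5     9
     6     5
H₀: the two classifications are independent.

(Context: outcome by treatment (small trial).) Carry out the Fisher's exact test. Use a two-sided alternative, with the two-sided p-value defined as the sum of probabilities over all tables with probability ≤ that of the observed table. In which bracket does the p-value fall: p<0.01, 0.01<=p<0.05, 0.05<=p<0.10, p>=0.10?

p-value bracket: p>=0.10

Margins: r₁=14, r₂=11, c₁=11, c₂=14, n=25
p_obs = C(14,5)·C(11,6)/C(25,11); sum pmf over tables with pmf ≤ p_obs
p-value (two-sided) = 0.43466
→ bracket: p>=0.10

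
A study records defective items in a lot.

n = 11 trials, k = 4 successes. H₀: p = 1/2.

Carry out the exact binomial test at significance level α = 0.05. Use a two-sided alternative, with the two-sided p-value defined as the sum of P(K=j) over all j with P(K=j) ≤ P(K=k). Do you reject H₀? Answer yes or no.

Exact binomial: n=11, k=4, p₀=1/2=0.5000
P(X=j) = C(n,j)·p₀^j·(1−p₀)^(n−j); p = Σ P(X=j) over j with P(X=j) ≤ P(X=4)
p-value (two-sided) = 0.54883
At α=0.05: p ≥ α → fail to reject H₀

reject H₀: no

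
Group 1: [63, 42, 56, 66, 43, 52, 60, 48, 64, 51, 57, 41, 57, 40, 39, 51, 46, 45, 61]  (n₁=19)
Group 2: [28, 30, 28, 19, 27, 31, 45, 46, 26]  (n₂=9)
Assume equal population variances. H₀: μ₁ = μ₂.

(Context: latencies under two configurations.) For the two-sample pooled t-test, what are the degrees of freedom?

df = n₁ + n₂ − 2 = 19 + 9 − 2 = 26

degrees of freedom = 26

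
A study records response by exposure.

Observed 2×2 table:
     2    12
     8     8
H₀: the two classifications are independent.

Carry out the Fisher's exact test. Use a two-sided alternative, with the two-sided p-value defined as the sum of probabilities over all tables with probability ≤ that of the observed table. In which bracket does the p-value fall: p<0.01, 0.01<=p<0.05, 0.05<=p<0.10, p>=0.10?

Margins: r₁=14, r₂=16, c₁=10, c₂=20, n=30
p_obs = C(14,2)·C(16,8)/C(30,10); sum pmf over tables with pmf ≤ p_obs
p-value (two-sided) = 0.05767
→ bracket: 0.05<=p<0.10

p-value bracket: 0.05<=p<0.10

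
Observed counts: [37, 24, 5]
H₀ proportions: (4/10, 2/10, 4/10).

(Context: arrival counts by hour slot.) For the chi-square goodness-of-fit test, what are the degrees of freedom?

degrees of freedom = 2

df = k − 1 = 3 − 1 = 2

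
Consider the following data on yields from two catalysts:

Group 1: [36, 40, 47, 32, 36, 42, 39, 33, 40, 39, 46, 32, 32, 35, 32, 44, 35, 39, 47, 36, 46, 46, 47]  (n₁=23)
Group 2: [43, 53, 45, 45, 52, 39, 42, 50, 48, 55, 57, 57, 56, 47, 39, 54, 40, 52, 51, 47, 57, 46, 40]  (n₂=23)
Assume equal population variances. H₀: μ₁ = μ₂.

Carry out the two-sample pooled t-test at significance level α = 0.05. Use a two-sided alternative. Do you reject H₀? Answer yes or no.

x̄₁=39.174, s₁=5.499, n₁=23
x̄₂=48.478, s₂=6.149, n₂=23
s_p² = [22·5.499² + 22·6.149²]/44 = 34.0237
SE = √(s_p²·(1/23+1/23)) = 1.7201
t = (39.174−48.478)/1.7201 = -5.4093
df = 44
p-value (two-sided) = 0.00000
At α=0.05: p < α → reject H₀

reject H₀: yes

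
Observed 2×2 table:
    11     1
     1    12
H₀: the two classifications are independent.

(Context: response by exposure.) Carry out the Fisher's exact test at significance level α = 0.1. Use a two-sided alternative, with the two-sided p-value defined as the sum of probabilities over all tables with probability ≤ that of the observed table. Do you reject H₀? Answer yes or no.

reject H₀: yes

Margins: r₁=12, r₂=13, c₁=12, c₂=13, n=25
p_obs = C(12,11)·C(13,1)/C(25,12); sum pmf over tables with pmf ≤ p_obs
p-value (two-sided) = 0.00003
At α=0.1: p < α → reject H₀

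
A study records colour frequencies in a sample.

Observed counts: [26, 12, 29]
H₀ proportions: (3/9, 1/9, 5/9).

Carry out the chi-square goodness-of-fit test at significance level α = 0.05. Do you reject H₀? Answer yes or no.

reject H₀: no

n = 67; E_i = n·p_i = [22.33, 7.44, 37.22]
χ² = (26−22.33)²/22.33 + (12−7.44)²/7.44 + (29−37.22)²/37.22 = 5.2060
df = 2
p-value (upper-tail) = 0.07405
At α=0.05: p ≥ α → fail to reject H₀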